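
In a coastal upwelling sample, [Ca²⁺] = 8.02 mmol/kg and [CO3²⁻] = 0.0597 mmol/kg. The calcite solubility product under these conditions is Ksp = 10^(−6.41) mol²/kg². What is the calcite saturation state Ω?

Ω = 1.23

Ksp = 10^(−6.41) = 3.890×10^-7
Ω = [Ca²⁺][CO3²⁻]/Ksp = (8.02×10^-3)(0.0597×10^-3) / 3.890×10^-7 = 1.23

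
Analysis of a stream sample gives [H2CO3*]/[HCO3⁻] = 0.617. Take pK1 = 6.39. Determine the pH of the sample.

pH = 6.60

From K1 = [H⁺][HCO3⁻]/[H2CO3*]:  pH = pK1 − log₁₀([H2CO3*]/[HCO3⁻])
log₁₀(0.617) = -0.210
pH = 6.39 − (-0.210) = 6.60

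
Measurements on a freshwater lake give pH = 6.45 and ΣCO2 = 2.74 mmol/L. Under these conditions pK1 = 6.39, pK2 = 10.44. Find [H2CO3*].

[CO2*] = 1.28 mmol/L

α₀ = 1 / (1 + K1/[H⁺] + K1K2/[H⁺]²) = 1 / (1 + 10^+0.06 + 10^-3.93)
   = 1 / (1 + 1.1482 + 0.00011749) = 1/2.1483 = 0.4655
[CO2*] = α₀ × DIC = 0.4655 × 2.74 = 1.28 mmol/L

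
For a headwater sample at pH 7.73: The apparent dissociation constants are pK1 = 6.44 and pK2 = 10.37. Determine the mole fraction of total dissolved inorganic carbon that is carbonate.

α₂ = 1 / (1 + [H⁺]/K2 + [H⁺]²/(K1K2)) = 1 / (1 + 10^+2.64 + 10^+1.35)
   = 1 / (1 + 436.52 + 22.387) = 1/459.90 = 0.002174

α₂ = 0.00217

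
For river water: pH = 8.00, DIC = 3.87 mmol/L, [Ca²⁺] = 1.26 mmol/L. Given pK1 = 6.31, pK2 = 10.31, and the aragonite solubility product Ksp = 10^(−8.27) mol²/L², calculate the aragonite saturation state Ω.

α₂ = 1 / (1 + [H⁺]/K2 + [H⁺]²/(K1K2)) = 1 / (1 + 10^+2.31 + 10^+0.62)
   = 1 / (1 + 204.17 + 4.1687) = 1/209.34 = 0.004777
[CO3²⁻] = α₂ × DIC = 0.004777 × 3.87 = 0.01849 mmol/L = 18.49 μmol/L
Ksp = 10^(−8.27) = 5.370×10^-9
Ω = [Ca²⁺][CO3²⁻]/Ksp = (1.26×10^-3)(1.849×10^-5) / 5.370×10^-9 = 4.34

Ω = 4.34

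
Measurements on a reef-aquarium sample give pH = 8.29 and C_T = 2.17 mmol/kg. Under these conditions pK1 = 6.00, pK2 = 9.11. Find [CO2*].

[CO2*] = 9.62 μmol/kg

α₀ = 1 / (1 + K1/[H⁺] + K1K2/[H⁺]²) = 1 / (1 + 10^+2.29 + 10^+1.47)
   = 1 / (1 + 194.98 + 29.512) = 1/225.50 = 0.004435
[CO2*] = α₀ × DIC = 0.004435 × 2.17 = 0.00962 mmol/kg = 9.62 μmol/kg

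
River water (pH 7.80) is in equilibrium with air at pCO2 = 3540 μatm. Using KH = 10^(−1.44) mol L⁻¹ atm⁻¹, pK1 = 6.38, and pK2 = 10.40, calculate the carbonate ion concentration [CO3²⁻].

[CO2*] = KH · pCO2 = 10^(−1.44) × 3540×10^-6 = 1.285×10^-4 mol/L
α₀ = 1/(1 + K1/[H⁺] + K1K2/[H⁺]²) = 1/(1 + 10^+1.42 + 10^-1.18) = 0.03654
DIC = [CO2*]/α₀ = 1.285×10^-4 / 0.03654 = 3.518 mmol/L
[CO3²⁻] = α₂·DIC; α₂ = 0.002414, so [CO3²⁻] = 0.002414 × 3.518 = 0.00849 mmol/L = 8.49 μmol/L

[CO3²⁻] = 8.49 μmol/L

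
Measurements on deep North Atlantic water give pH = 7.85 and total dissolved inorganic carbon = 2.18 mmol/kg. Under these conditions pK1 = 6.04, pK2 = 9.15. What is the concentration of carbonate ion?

α₂ = 1 / (1 + [H⁺]/K2 + [H⁺]²/(K1K2)) = 1 / (1 + 10^+1.30 + 10^-0.51)
   = 1 / (1 + 19.953 + 0.30903) = 1/21.262 = 0.04703
[CO3²⁻] = α₂ × DIC = 0.04703 × 2.18 = 0.103 mmol/kg

[CO3²⁻] = 0.103 mmol/kg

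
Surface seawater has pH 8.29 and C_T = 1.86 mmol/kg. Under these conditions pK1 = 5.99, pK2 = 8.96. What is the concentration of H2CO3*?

[CO2*] = 7.65 μmol/kg

α₀ = 1 / (1 + K1/[H⁺] + K1K2/[H⁺]²) = 1 / (1 + 10^+2.30 + 10^+1.63)
   = 1 / (1 + 199.53 + 42.658) = 1/243.18 = 0.004112
[CO2*] = α₀ × DIC = 0.004112 × 1.86 = 0.00765 mmol/kg = 7.65 μmol/kg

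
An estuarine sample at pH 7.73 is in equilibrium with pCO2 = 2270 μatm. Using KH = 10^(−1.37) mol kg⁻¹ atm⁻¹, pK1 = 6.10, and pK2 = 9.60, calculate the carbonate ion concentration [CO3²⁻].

[CO2*] = KH · pCO2 = 10^(−1.37) × 2270×10^-6 = 9.683×10^-5 mol/kg
α₀ = 1/(1 + K1/[H⁺] + K1K2/[H⁺]²) = 1/(1 + 10^+1.63 + 10^-0.24) = 0.02261
DIC = [CO2*]/α₀ = 9.683×10^-5 / 0.02261 = 4.283 mmol/kg
[CO3²⁻] = α₂·DIC; α₂ = 0.01301, so [CO3²⁻] = 0.01301 × 4.283 = 0.0557 mmol/kg

[CO3²⁻] = 0.0557 mmol/kg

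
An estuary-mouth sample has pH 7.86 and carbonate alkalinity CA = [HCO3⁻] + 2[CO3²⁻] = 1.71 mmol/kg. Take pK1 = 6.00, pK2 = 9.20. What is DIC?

CA = [HCO3⁻] + 2[CO3²⁻] = (α₁ + 2α₂)·DIC
At pH 7.86: [H⁺]/K1 = 10^-1.86 = 0.013804, K2/[H⁺] = 10^-1.34 = 0.045709
α₁ = 1/(1 + 0.013804 + 0.045709) = 1/1.0595 = 0.9438; α₂ = α₁·K2/[H⁺] = 0.04314
α₁ + 2α₂ = 1.0301
DIC = CA / (α₁ + 2α₂) = 1.71 / 1.0301 = 1.66 mmol/kg

DIC = 1.66 mmol/kg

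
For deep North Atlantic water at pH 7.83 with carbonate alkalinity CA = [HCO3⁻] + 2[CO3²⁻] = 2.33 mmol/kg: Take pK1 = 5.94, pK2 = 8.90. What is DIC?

DIC = 2.19 mmol/kg

CA = [HCO3⁻] + 2[CO3²⁻] = (α₁ + 2α₂)·DIC
At pH 7.83: [H⁺]/K1 = 10^-1.89 = 0.012882, K2/[H⁺] = 10^-1.07 = 0.085114
α₁ = 1/(1 + 0.012882 + 0.085114) = 1/1.0980 = 0.9107; α₂ = α₁·K2/[H⁺] = 0.07752
α₁ + 2α₂ = 1.0658
DIC = CA / (α₁ + 2α₂) = 2.33 / 1.0658 = 2.19 mmol/kg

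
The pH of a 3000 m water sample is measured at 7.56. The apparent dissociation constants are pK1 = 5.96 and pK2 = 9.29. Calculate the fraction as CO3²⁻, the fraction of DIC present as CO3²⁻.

α₂ = 1 / (1 + [H⁺]/K2 + [H⁺]²/(K1K2)) = 1 / (1 + 10^+1.73 + 10^+0.13)
   = 1 / (1 + 53.703 + 1.3490) = 1/56.052 = 0.01784

α₂ = 0.0178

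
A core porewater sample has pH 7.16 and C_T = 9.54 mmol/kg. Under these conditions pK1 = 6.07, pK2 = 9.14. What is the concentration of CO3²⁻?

[CO3²⁻] = 0.0915 mmol/kg

α₂ = 1 / (1 + [H⁺]/K2 + [H⁺]²/(K1K2)) = 1 / (1 + 10^+1.98 + 10^+0.89)
   = 1 / (1 + 95.499 + 7.7625) = 1/104.26 = 0.009591
[CO3²⁻] = α₂ × DIC = 0.009591 × 9.54 = 0.0915 mmol/kg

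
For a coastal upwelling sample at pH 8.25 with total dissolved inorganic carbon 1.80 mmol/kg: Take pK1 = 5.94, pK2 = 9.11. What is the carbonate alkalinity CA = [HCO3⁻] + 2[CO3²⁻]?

CA = 2.01 mmol/kg

CA = [HCO3⁻] + 2[CO3²⁻] = (α₁ + 2α₂)·DIC
At pH 8.25: [H⁺]/K1 = 10^-2.31 = 0.0048978, K2/[H⁺] = 10^-0.86 = 0.13804
α₁ = 1/(1 + 0.0048978 + 0.13804) = 1/1.1429 = 0.8749; α₂ = α₁·K2/[H⁺] = 0.1208
α₁ + 2α₂ = 1.1165
CA = 1.1165 × 1.80 = 2.01 mmol/kg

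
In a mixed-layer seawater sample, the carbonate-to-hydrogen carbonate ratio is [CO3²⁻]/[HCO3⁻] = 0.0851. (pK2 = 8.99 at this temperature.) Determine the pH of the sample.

pH = 7.92

From K2 = [H⁺][CO3²⁻]/[HCO3⁻]:  pH = pK2 + log₁₀([CO3²⁻]/[HCO3⁻])
log₁₀(0.0851) = -1.070
pH = 8.99 + (-1.070) = 7.92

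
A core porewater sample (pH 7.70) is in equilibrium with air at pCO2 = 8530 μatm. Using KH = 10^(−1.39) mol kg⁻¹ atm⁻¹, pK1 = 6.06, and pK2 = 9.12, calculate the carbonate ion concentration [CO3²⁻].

[CO3²⁻] = 0.577 mmol/kg

[CO2*] = KH · pCO2 = 10^(−1.39) × 8530×10^-6 = 3.475×10^-4 mol/kg
α₀ = 1/(1 + K1/[H⁺] + K1K2/[H⁺]²) = 1/(1 + 10^+1.64 + 10^+0.22) = 0.02159
DIC = [CO2*]/α₀ = 3.475×10^-4 / 0.02159 = 16.09 mmol/kg
[CO3²⁻] = α₂·DIC; α₂ = 0.03584, so [CO3²⁻] = 0.03584 × 16.09 = 0.577 mmol/kg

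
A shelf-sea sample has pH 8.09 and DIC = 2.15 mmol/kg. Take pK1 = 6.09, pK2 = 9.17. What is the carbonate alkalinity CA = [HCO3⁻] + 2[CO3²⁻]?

CA = [HCO3⁻] + 2[CO3²⁻] = (α₁ + 2α₂)·DIC
At pH 8.09: [H⁺]/K1 = 10^-2.00 = 0.010000, K2/[H⁺] = 10^-1.08 = 0.083176
α₁ = 1/(1 + 0.010000 + 0.083176) = 1/1.0932 = 0.9148; α₂ = α₁·K2/[H⁺] = 0.07609
α₁ + 2α₂ = 1.0669
CA = 1.0669 × 2.15 = 2.29 mmol/kg

CA = 2.29 mmol/kg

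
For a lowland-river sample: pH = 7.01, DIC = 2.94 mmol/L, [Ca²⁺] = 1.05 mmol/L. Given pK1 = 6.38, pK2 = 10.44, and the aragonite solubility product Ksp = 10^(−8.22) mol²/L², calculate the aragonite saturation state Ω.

Ω = 0.154

α₂ = 1 / (1 + [H⁺]/K2 + [H⁺]²/(K1K2)) = 1 / (1 + 10^+3.43 + 10^+2.80)
   = 1 / (1 + 2691.5 + 630.96) = 1/3323.5 = 0.0003009
[CO3²⁻] = α₂ × DIC = 0.0003009 × 2.94 = 0.0008846 mmol/L = 0.8846 μmol/L
Ksp = 10^(−8.22) = 6.026×10^-9
Ω = [Ca²⁺][CO3²⁻]/Ksp = (1.05×10^-3)(8.846×10^-7) / 6.026×10^-9 = 0.154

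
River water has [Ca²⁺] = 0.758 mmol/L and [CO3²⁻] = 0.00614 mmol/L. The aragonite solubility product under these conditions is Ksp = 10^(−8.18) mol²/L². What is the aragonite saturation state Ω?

Ω = 0.704

Ksp = 10^(−8.18) = 6.607×10^-9
Ω = [Ca²⁺][CO3²⁻]/Ksp = (0.758×10^-3)(0.00614×10^-3) / 6.607×10^-9 = 0.704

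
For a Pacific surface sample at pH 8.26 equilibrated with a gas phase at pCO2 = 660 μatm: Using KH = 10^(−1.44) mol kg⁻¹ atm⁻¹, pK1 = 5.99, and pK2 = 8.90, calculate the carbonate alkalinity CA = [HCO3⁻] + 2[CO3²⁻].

[CO2*] = KH · pCO2 = 10^(−1.44) × 660×10^-6 = 2.396×10^-5 mol/kg
α₀ = 1/(1 + K1/[H⁺] + K1K2/[H⁺]²) = 1/(1 + 10^+2.27 + 10^+1.63) = 0.004350
DIC = [CO2*]/α₀ = 2.396×10^-5 / 0.004350 = 5.508 mmol/kg
CA = (α₁ + 2α₂)·DIC = (0.8101 + 2×0.1856) × 5.508 = 6.51 mmol/kg

CA = 6.51 mmol/kg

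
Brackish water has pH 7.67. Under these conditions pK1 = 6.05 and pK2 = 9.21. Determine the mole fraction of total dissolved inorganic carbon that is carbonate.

α₂ = 1 / (1 + [H⁺]/K2 + [H⁺]²/(K1K2)) = 1 / (1 + 10^+1.54 + 10^-0.08)
   = 1 / (1 + 34.674 + 0.83176) = 1/36.505 = 0.02739

α₂ = 0.0274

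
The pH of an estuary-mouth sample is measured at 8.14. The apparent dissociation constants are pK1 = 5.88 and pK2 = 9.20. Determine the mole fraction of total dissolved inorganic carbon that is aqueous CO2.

α₀ = 1 / (1 + K1/[H⁺] + K1K2/[H⁺]²) = 1 / (1 + 10^+2.26 + 10^+1.20)
   = 1 / (1 + 181.97 + 15.849) = 1/198.82 = 0.005030

α₀ = 0.00503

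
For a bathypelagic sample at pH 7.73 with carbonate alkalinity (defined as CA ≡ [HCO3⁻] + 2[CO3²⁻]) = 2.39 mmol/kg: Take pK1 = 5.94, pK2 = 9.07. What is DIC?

DIC = 2.33 mmol/kg

CA = [HCO3⁻] + 2[CO3²⁻] = (α₁ + 2α₂)·DIC
At pH 7.73: [H⁺]/K1 = 10^-1.79 = 0.016218, K2/[H⁺] = 10^-1.34 = 0.045709
α₁ = 1/(1 + 0.016218 + 0.045709) = 1/1.0619 = 0.9417; α₂ = α₁·K2/[H⁺] = 0.04304
α₁ + 2α₂ = 1.0278
DIC = CA / (α₁ + 2α₂) = 2.39 / 1.0278 = 2.33 mmol/kg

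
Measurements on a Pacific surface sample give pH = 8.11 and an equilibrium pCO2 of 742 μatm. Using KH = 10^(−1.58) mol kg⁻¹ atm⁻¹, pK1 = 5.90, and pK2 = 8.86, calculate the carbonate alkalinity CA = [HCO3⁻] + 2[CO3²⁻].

[CO2*] = KH · pCO2 = 10^(−1.58) × 742×10^-6 = 1.952×10^-5 mol/kg
α₀ = 1/(1 + K1/[H⁺] + K1K2/[H⁺]²) = 1/(1 + 10^+2.21 + 10^+1.46) = 0.005208
DIC = [CO2*]/α₀ = 1.952×10^-5 / 0.005208 = 3.748 mmol/kg
CA = (α₁ + 2α₂)·DIC = (0.8446 + 2×0.1502) × 3.748 = 4.29 mmol/kg

CA = 4.29 mmol/kg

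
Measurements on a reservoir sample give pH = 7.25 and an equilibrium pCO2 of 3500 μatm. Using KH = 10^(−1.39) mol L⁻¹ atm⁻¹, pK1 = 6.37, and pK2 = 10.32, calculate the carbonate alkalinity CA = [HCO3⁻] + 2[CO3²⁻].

[CO2*] = KH · pCO2 = 10^(−1.39) × 3500×10^-6 = 1.426×10^-4 mol/L
α₀ = 1/(1 + K1/[H⁺] + K1K2/[H⁺]²) = 1/(1 + 10^+0.88 + 10^-2.19) = 0.1164
DIC = [CO2*]/α₀ = 1.426×10^-4 / 0.1164 = 1.225 mmol/L
CA = (α₁ + 2α₂)·DIC = (0.8829 + 2×0.0007514) × 1.225 = 1.08 mmol/L

CA = 1.08 mmol/L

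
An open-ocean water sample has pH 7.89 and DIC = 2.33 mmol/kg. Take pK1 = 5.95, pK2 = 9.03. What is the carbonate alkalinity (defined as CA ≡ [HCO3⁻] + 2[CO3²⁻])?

CA = [HCO3⁻] + 2[CO3²⁻] = (α₁ + 2α₂)·DIC
At pH 7.89: [H⁺]/K1 = 10^-1.94 = 0.011482, K2/[H⁺] = 10^-1.14 = 0.072444
α₁ = 1/(1 + 0.011482 + 0.072444) = 1/1.0839 = 0.9226; α₂ = α₁·K2/[H⁺] = 0.06683
α₁ + 2α₂ = 1.0562
CA = 1.0562 × 2.33 = 2.46 mmol/kg

CA = 2.46 mmol/kg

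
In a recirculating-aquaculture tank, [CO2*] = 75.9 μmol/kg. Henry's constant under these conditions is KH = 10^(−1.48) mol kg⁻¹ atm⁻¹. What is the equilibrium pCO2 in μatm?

KH = 10^(−1.48) = 3.311×10^-2 mol kg⁻¹ atm⁻¹
pCO2 = [CO2*]/KH = 75.9×10^-6 / 3.311×10^-2 = 2.29×10^-3 atm = 2290 μatm

pCO2 = 2290 μatm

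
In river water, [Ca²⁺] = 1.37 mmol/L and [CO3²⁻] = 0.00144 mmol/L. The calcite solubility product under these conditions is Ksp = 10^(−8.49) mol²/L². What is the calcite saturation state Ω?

Ω = 0.610

Ksp = 10^(−8.49) = 3.236×10^-9
Ω = [Ca²⁺][CO3²⁻]/Ksp = (1.37×10^-3)(0.00144×10^-3) / 3.236×10^-9 = 0.610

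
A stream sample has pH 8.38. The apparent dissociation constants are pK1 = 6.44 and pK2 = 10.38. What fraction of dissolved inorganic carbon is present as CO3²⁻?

α₂ = 1 / (1 + [H⁺]/K2 + [H⁺]²/(K1K2)) = 1 / (1 + 10^+2.00 + 10^+0.06)
   = 1 / (1 + 100.00 + 1.1482) = 1/102.15 = 0.009790

α₂ = 0.00979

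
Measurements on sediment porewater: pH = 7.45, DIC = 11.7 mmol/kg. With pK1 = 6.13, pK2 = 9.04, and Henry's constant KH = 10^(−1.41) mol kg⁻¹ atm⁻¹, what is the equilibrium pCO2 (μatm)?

pCO2 = 1.34×10^4 μatm

α₀ = 1 / (1 + K1/[H⁺] + K1K2/[H⁺]²) = 1 / (1 + 10^+1.32 + 10^-0.27)
   = 1 / (1 + 20.893 + 0.53703) = 1/22.430 = 0.04458
[CO2*] = α₀ × DIC = 0.04458 × 11.7 = 0.5216 mmol/kg
pCO2 = [CO2*]/KH = 5.216×10^-4 / 3.890×10^-2 = 1.34×10^4 μatm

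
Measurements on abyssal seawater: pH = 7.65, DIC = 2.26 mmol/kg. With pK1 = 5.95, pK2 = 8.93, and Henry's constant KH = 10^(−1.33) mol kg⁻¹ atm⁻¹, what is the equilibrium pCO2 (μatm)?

pCO2 = 899 μatm

α₀ = 1 / (1 + K1/[H⁺] + K1K2/[H⁺]²) = 1 / (1 + 10^+1.70 + 10^+0.42)
   = 1 / (1 + 50.119 + 2.6303) = 1/53.749 = 0.01861
[CO2*] = α₀ × DIC = 0.01861 × 2.26 = 0.04205 mmol/kg
pCO2 = [CO2*]/KH = 4.205×10^-5 / 4.677×10^-2 = 899 μatm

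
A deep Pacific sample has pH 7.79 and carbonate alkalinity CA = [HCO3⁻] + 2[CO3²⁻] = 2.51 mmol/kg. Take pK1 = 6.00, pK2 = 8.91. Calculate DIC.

CA = [HCO3⁻] + 2[CO3²⁻] = (α₁ + 2α₂)·DIC
At pH 7.79: [H⁺]/K1 = 10^-1.79 = 0.016218, K2/[H⁺] = 10^-1.12 = 0.075858
α₁ = 1/(1 + 0.016218 + 0.075858) = 1/1.0921 = 0.9157; α₂ = α₁·K2/[H⁺] = 0.06946
α₁ + 2α₂ = 1.0546
DIC = CA / (α₁ + 2α₂) = 2.51 / 1.0546 = 2.38 mmol/kg

DIC = 2.38 mmol/kg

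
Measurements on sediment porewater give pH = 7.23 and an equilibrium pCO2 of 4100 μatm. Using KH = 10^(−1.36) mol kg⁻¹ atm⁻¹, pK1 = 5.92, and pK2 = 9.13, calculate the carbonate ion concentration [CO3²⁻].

[CO2*] = KH · pCO2 = 10^(−1.36) × 4100×10^-6 = 1.790×10^-4 mol/kg
α₀ = 1/(1 + K1/[H⁺] + K1K2/[H⁺]²) = 1/(1 + 10^+1.31 + 10^-0.59) = 0.04614
DIC = [CO2*]/α₀ = 1.790×10^-4 / 0.04614 = 3.879 mmol/kg
[CO3²⁻] = α₂·DIC; α₂ = 0.01186, so [CO3²⁻] = 0.01186 × 3.879 = 0.0460 mmol/kg

[CO3²⁻] = 0.0460 mmol/kg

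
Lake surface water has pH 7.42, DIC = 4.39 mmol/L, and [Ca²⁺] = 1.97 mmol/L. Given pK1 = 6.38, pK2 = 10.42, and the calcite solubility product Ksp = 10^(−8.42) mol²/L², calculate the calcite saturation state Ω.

α₂ = 1 / (1 + [H⁺]/K2 + [H⁺]²/(K1K2)) = 1 / (1 + 10^+3.00 + 10^+1.96)
   = 1 / (1 + 1000.0 + 91.201) = 1/1092.2 = 0.0009156
[CO3²⁻] = α₂ × DIC = 0.0009156 × 4.39 = 0.004019 mmol/L = 4.019 μmol/L
Ksp = 10^(−8.42) = 3.802×10^-9
Ω = [Ca²⁺][CO3²⁻]/Ksp = (1.97×10^-3)(4.019×10^-6) / 3.802×10^-9 = 2.08

Ω = 2.08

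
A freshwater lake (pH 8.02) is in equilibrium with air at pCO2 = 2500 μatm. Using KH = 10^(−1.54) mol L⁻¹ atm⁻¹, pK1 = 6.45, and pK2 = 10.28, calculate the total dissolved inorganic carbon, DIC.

DIC = 2.77 mmol/L

[CO2*] = KH · pCO2 = 10^(−1.54) × 2500×10^-6 = 7.210×10^-5 mol/L
α₀ = 1/(1 + K1/[H⁺] + K1K2/[H⁺]²) = 1/(1 + 10^+1.57 + 10^-0.69) = 0.02607
DIC = [CO2*]/α₀ = 7.210×10^-5 / 0.02607 = 2.77 mmol/L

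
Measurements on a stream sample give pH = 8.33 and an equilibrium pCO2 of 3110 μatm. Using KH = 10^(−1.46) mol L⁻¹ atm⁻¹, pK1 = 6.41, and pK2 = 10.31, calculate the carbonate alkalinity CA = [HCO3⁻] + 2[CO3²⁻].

[CO2*] = KH · pCO2 = 10^(−1.46) × 3110×10^-6 = 1.078×10^-4 mol/L
α₀ = 1/(1 + K1/[H⁺] + K1K2/[H⁺]²) = 1/(1 + 10^+1.92 + 10^-0.06) = 0.01176
DIC = [CO2*]/α₀ = 1.078×10^-4 / 0.01176 = 9.171 mmol/L
CA = (α₁ + 2α₂)·DIC = (0.9780 + 2×0.01024) × 9.171 = 9.16 mmol/L

CA = 9.16 mmol/L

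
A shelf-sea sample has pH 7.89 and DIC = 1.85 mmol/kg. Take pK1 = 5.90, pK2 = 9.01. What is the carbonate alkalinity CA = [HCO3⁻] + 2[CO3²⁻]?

CA = [HCO3⁻] + 2[CO3²⁻] = (α₁ + 2α₂)·DIC
At pH 7.89: [H⁺]/K1 = 10^-1.99 = 0.010233, K2/[H⁺] = 10^-1.12 = 0.075858
α₁ = 1/(1 + 0.010233 + 0.075858) = 1/1.0861 = 0.9207; α₂ = α₁·K2/[H⁺] = 0.06984
α₁ + 2α₂ = 1.0604
CA = 1.0604 × 1.85 = 1.96 mmol/kg

CA = 1.96 mmol/kg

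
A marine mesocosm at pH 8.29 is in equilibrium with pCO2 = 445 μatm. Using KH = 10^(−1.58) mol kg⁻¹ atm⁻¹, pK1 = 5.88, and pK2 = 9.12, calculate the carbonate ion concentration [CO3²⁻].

[CO3²⁻] = 0.445 mmol/kg

[CO2*] = KH · pCO2 = 10^(−1.58) × 445×10^-6 = 1.170×10^-5 mol/kg
α₀ = 1/(1 + K1/[H⁺] + K1K2/[H⁺]²) = 1/(1 + 10^+2.41 + 10^+1.58) = 0.003378
DIC = [CO2*]/α₀ = 1.170×10^-5 / 0.003378 = 3.465 mmol/kg
[CO3²⁻] = α₂·DIC; α₂ = 0.1284, so [CO3²⁻] = 0.1284 × 3.465 = 0.445 mmol/kg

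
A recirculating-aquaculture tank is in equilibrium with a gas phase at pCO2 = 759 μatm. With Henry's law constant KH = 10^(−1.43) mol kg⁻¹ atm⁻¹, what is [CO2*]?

KH = 10^(−1.43) = 3.715×10^-2 mol kg⁻¹ atm⁻¹
[CO2*] = KH · pCO2 = 3.715×10^-2 × 759×10^-6 atm = 2.82×10^-5 mol/kg

[CO2*] = 28.2 μmol/kg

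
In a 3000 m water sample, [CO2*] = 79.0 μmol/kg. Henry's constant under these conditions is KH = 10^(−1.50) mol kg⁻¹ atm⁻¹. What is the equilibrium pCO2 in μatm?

pCO2 = 2500 μatm

KH = 10^(−1.50) = 3.162×10^-2 mol kg⁻¹ atm⁻¹
pCO2 = [CO2*]/KH = 79.0×10^-6 / 3.162×10^-2 = 2.50×10^-3 atm = 2500 μatm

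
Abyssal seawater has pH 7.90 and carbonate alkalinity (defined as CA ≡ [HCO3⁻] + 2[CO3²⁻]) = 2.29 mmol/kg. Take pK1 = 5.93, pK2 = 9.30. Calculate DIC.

CA = [HCO3⁻] + 2[CO3²⁻] = (α₁ + 2α₂)·DIC
At pH 7.90: [H⁺]/K1 = 10^-1.97 = 0.010715, K2/[H⁺] = 10^-1.40 = 0.039811
α₁ = 1/(1 + 0.010715 + 0.039811) = 1/1.0505 = 0.9519; α₂ = α₁·K2/[H⁺] = 0.03790
α₁ + 2α₂ = 1.0277
DIC = CA / (α₁ + 2α₂) = 2.29 / 1.0277 = 2.23 mmol/kg

DIC = 2.23 mmol/kg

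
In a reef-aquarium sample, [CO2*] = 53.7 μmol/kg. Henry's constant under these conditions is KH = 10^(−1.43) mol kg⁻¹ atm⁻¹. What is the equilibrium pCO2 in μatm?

pCO2 = 1450 μatm

KH = 10^(−1.43) = 3.715×10^-2 mol kg⁻¹ atm⁻¹
pCO2 = [CO2*]/KH = 53.7×10^-6 / 3.715×10^-2 = 1.45×10^-3 atm = 1450 μatm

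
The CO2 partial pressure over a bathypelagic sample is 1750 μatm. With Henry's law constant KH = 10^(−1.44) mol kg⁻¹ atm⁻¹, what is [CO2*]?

[CO2*] = 63.5 μmol/kg

KH = 10^(−1.44) = 3.631×10^-2 mol kg⁻¹ atm⁻¹
[CO2*] = KH · pCO2 = 3.631×10^-2 × 1750×10^-6 atm = 6.35×10^-5 mol/kg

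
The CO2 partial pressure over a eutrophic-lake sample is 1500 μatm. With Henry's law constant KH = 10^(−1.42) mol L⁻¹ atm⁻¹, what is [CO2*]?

KH = 10^(−1.42) = 3.802×10^-2 mol L⁻¹ atm⁻¹
[CO2*] = KH · pCO2 = 3.802×10^-2 × 1500×10^-6 atm = 5.70×10^-5 mol/L

[CO2*] = 57.0 μmol/L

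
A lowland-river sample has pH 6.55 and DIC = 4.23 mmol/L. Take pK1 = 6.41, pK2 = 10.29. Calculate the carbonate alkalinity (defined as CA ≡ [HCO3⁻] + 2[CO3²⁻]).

CA = 2.45 mmol/L

CA = [HCO3⁻] + 2[CO3²⁻] = (α₁ + 2α₂)·DIC
At pH 6.55: [H⁺]/K1 = 10^-0.14 = 0.72444, K2/[H⁺] = 10^-3.74 = 0.00018197
α₁ = 1/(1 + 0.72444 + 0.00018197) = 1/1.7246 = 0.5798; α₂ = α₁·K2/[H⁺] = 0.0001055
α₁ + 2α₂ = 0.5800
CA = 0.5800 × 4.23 = 2.45 mmol/L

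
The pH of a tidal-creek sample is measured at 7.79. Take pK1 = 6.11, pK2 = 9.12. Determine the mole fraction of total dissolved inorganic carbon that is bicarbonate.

α₁ = 1 / (1 + [H⁺]/K1 + K2/[H⁺]) = 1 / (1 + 10^-1.68 + 10^-1.33)
   = 1 / (1 + 0.020893 + 0.046774) = 1/1.0677 = 0.9366

α₁ = 0.937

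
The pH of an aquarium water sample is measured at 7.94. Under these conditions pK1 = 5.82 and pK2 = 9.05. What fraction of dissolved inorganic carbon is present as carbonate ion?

α₂ = 1 / (1 + [H⁺]/K2 + [H⁺]²/(K1K2)) = 1 / (1 + 10^+1.11 + 10^-1.01)
   = 1 / (1 + 12.882 + 0.097724) = 1/13.980 = 0.07153

α₂ = 0.0715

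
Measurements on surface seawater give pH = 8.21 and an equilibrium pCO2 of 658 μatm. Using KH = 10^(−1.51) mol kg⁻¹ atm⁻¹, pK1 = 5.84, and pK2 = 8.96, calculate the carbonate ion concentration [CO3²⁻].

[CO3²⁻] = 0.848 mmol/kg

[CO2*] = KH · pCO2 = 10^(−1.51) × 658×10^-6 = 2.033×10^-5 mol/kg
α₀ = 1/(1 + K1/[H⁺] + K1K2/[H⁺]²) = 1/(1 + 10^+2.37 + 10^+1.62) = 0.003609
DIC = [CO2*]/α₀ = 2.033×10^-5 / 0.003609 = 5.635 mmol/kg
[CO3²⁻] = α₂·DIC; α₂ = 0.1504, so [CO3²⁻] = 0.1504 × 5.635 = 0.848 mmol/kg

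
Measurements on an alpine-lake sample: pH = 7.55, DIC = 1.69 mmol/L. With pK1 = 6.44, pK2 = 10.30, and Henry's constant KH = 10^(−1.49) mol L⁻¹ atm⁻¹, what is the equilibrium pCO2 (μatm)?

α₀ = 1 / (1 + K1/[H⁺] + K1K2/[H⁺]²) = 1 / (1 + 10^+1.11 + 10^-1.64)
   = 1 / (1 + 12.882 + 0.022909) = 1/13.905 = 0.07191
[CO2*] = α₀ × DIC = 0.07191 × 1.69 = 0.1215 mmol/L
pCO2 = [CO2*]/KH = 1.215×10^-4 / 3.236×10^-2 = 3760 μatm

pCO2 = 3760 μatm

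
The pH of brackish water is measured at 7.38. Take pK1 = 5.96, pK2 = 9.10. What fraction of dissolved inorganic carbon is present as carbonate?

α₂ = 0.0180

α₂ = 1 / (1 + [H⁺]/K2 + [H⁺]²/(K1K2)) = 1 / (1 + 10^+1.72 + 10^+0.30)
   = 1 / (1 + 52.481 + 1.9953) = 1/55.476 = 0.01803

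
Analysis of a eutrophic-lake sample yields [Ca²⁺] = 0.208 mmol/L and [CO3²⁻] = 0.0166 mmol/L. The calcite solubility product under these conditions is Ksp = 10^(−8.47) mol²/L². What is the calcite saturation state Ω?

Ω = 1.02

Ksp = 10^(−8.47) = 3.388×10^-9
Ω = [Ca²⁺][CO3²⁻]/Ksp = (0.208×10^-3)(0.0166×10^-3) / 3.388×10^-9 = 1.02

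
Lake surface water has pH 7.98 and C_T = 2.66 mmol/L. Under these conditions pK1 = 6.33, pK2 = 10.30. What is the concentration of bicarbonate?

α₁ = 1 / (1 + [H⁺]/K1 + K2/[H⁺]) = 1 / (1 + 10^-1.65 + 10^-2.32)
   = 1 / (1 + 0.022387 + 0.0047863) = 1/1.0272 = 0.9735
[HCO3⁻] = α₁ × DIC = 0.9735 × 2.66 = 2.59 mmol/L

[HCO3⁻] = 2.59 mmol/L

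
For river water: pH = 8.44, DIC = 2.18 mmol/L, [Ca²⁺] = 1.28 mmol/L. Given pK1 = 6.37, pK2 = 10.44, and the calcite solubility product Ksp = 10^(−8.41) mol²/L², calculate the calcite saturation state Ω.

α₂ = 1 / (1 + [H⁺]/K2 + [H⁺]²/(K1K2)) = 1 / (1 + 10^+2.00 + 10^-0.07)
   = 1 / (1 + 100.00 + 0.85114) = 1/101.85 = 0.009818
[CO3²⁻] = α₂ × DIC = 0.009818 × 2.18 = 0.02140 mmol/L
Ksp = 10^(−8.41) = 3.890×10^-9
Ω = [Ca²⁺][CO3²⁻]/Ksp = (1.28×10^-3)(2.140×10^-5) / 3.890×10^-9 = 7.04

Ω = 7.04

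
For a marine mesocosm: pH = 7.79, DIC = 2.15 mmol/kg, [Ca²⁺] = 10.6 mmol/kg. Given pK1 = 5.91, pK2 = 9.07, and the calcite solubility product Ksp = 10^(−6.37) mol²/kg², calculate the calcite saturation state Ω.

α₂ = 1 / (1 + [H⁺]/K2 + [H⁺]²/(K1K2)) = 1 / (1 + 10^+1.28 + 10^-0.60)
   = 1 / (1 + 19.055 + 0.25119) = 1/20.306 = 0.04925
[CO3²⁻] = α₂ × DIC = 0.04925 × 2.15 = 0.1059 mmol/kg
Ksp = 10^(−6.37) = 4.266×10^-7
Ω = [Ca²⁺][CO3²⁻]/Ksp = (10.6×10^-3)(1.059×10^-4) / 4.266×10^-7 = 2.63

Ω = 2.63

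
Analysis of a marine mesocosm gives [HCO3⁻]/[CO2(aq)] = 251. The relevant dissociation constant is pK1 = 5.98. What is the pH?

pH = 8.38

From K1 = [H⁺][HCO3⁻]/[CO2(aq)]:  pH = pK1 + log₁₀([HCO3⁻]/[CO2(aq)])
log₁₀(251) = +2.400
pH = 5.98 + (+2.400) = 8.38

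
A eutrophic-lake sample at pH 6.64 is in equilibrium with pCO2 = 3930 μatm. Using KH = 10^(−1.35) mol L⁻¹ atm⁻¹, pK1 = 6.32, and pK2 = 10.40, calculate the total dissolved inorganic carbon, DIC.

DIC = 0.542 mmol/L

[CO2*] = KH · pCO2 = 10^(−1.35) × 3930×10^-6 = 1.755×10^-4 mol/L
α₀ = 1/(1 + K1/[H⁺] + K1K2/[H⁺]²) = 1/(1 + 10^+0.32 + 10^-3.44) = 0.3237
DIC = [CO2*]/α₀ = 1.755×10^-4 / 0.3237 = 0.542 mmol/L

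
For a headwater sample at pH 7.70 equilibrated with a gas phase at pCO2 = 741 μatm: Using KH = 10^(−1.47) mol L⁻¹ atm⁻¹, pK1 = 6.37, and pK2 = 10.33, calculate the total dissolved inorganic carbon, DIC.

DIC = 0.563 mmol/L

[CO2*] = KH · pCO2 = 10^(−1.47) × 741×10^-6 = 2.511×10^-5 mol/L
α₀ = 1/(1 + K1/[H⁺] + K1K2/[H⁺]²) = 1/(1 + 10^+1.33 + 10^-1.30) = 0.04458
DIC = [CO2*]/α₀ = 2.511×10^-5 / 0.04458 = 0.563 mmol/L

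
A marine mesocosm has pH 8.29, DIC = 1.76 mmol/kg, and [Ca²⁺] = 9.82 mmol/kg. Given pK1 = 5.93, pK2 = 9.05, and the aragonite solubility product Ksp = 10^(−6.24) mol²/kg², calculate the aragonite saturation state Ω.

Ω = 4.43

α₂ = 1 / (1 + [H⁺]/K2 + [H⁺]²/(K1K2)) = 1 / (1 + 10^+0.76 + 10^-1.60)
   = 1 / (1 + 5.7544 + 0.025119) = 1/6.7795 = 0.1475
[CO3²⁻] = α₂ × DIC = 0.1475 × 1.76 = 0.2596 mmol/kg
Ksp = 10^(−6.24) = 5.754×10^-7
Ω = [Ca²⁺][CO3²⁻]/Ksp = (9.82×10^-3)(2.596×10^-4) / 5.754×10^-7 = 4.43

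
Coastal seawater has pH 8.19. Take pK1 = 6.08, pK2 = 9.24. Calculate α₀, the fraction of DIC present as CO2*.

α₀ = 1 / (1 + K1/[H⁺] + K1K2/[H⁺]²) = 1 / (1 + 10^+2.11 + 10^+1.06)
   = 1 / (1 + 128.82 + 11.482) = 1/141.31 = 0.007077

α₀ = 0.00708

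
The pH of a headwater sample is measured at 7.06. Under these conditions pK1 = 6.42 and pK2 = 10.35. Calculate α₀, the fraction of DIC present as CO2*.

α₀ = 1 / (1 + K1/[H⁺] + K1K2/[H⁺]²) = 1 / (1 + 10^+0.64 + 10^-2.65)
   = 1 / (1 + 4.3652 + 0.0022387) = 1/5.3674 = 0.1863

α₀ = 0.186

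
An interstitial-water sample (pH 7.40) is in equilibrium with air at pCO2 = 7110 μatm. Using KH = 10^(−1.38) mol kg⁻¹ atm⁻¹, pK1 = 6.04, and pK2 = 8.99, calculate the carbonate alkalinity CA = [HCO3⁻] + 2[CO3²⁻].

CA = 7.14 mmol/kg

[CO2*] = KH · pCO2 = 10^(−1.38) × 7110×10^-6 = 2.964×10^-4 mol/kg
α₀ = 1/(1 + K1/[H⁺] + K1K2/[H⁺]²) = 1/(1 + 10^+1.36 + 10^-0.23) = 0.04082
DIC = [CO2*]/α₀ = 2.964×10^-4 / 0.04082 = 7.261 mmol/kg
CA = (α₁ + 2α₂)·DIC = (0.9351 + 2×0.02404) × 7.261 = 7.14 mmol/kg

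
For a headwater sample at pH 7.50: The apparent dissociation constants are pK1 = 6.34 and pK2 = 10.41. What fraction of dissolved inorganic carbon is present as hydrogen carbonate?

α₁ = 1 / (1 + [H⁺]/K1 + K2/[H⁺]) = 1 / (1 + 10^-1.16 + 10^-2.91)
   = 1 / (1 + 0.069183 + 0.0012303) = 1/1.0704 = 0.9342

α₁ = 0.934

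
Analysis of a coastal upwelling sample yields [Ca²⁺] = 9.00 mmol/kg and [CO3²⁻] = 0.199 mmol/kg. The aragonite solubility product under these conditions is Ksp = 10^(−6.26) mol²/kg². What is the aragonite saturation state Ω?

Ω = 3.26

Ksp = 10^(−6.26) = 5.495×10^-7
Ω = [Ca²⁺][CO3²⁻]/Ksp = (9.00×10^-3)(0.199×10^-3) / 5.495×10^-7 = 3.26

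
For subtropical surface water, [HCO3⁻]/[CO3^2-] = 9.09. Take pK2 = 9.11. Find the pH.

From K2 = [H⁺][CO3^2-]/[HCO3⁻]:  pH = pK2 − log₁₀([HCO3⁻]/[CO3^2-])
log₁₀(9.09) = +0.959
pH = 9.11 − (+0.959) = 8.15

pH = 8.15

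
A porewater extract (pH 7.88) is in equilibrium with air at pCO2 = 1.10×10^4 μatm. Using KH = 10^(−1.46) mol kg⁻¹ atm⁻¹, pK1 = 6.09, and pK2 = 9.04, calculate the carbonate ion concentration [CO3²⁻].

[CO3²⁻] = 1.63 mmol/kg

[CO2*] = KH · pCO2 = 10^(−1.46) × 1.10×10^4×10^-6 = 3.814×10^-4 mol/kg
α₀ = 1/(1 + K1/[H⁺] + K1K2/[H⁺]²) = 1/(1 + 10^+1.79 + 10^+0.63) = 0.01494
DIC = [CO2*]/α₀ = 3.814×10^-4 / 0.01494 = 25.53 mmol/kg
[CO3²⁻] = α₂·DIC; α₂ = 0.06374, so [CO3²⁻] = 0.06374 × 25.53 = 1.63 mmol/kg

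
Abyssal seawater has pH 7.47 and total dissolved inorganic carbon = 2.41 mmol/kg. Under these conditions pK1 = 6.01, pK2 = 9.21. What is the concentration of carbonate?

α₂ = 1 / (1 + [H⁺]/K2 + [H⁺]²/(K1K2)) = 1 / (1 + 10^+1.74 + 10^+0.28)
   = 1 / (1 + 54.954 + 1.9055) = 1/57.860 = 0.01728
[CO3²⁻] = α₂ × DIC = 0.01728 × 2.41 = 0.0417 mmol/kg

[CO3²⁻] = 0.0417 mmol/kg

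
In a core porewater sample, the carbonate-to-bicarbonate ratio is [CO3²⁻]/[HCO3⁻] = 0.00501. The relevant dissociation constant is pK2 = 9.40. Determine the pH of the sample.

From K2 = [H⁺][CO3²⁻]/[HCO3⁻]:  pH = pK2 + log₁₀([CO3²⁻]/[HCO3⁻])
log₁₀(0.00501) = -2.300
pH = 9.40 + (-2.300) = 7.10

pH = 7.10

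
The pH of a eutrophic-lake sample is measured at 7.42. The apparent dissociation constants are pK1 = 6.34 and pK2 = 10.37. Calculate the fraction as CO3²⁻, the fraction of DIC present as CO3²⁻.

α₂ = 0.00103

α₂ = 1 / (1 + [H⁺]/K2 + [H⁺]²/(K1K2)) = 1 / (1 + 10^+2.95 + 10^+1.87)
   = 1 / (1 + 891.25 + 74.131) = 1/966.38 = 0.001035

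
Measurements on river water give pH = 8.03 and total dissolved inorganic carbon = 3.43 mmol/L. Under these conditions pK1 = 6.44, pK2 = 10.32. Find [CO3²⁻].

[CO3²⁻] = 17.1 μmol/L

α₂ = 1 / (1 + [H⁺]/K2 + [H⁺]²/(K1K2)) = 1 / (1 + 10^+2.29 + 10^+0.70)
   = 1 / (1 + 194.98 + 5.0119) = 1/201.00 = 0.004975
[CO3²⁻] = α₂ × DIC = 0.004975 × 3.43 = 0.0171 mmol/L = 17.1 μmol/L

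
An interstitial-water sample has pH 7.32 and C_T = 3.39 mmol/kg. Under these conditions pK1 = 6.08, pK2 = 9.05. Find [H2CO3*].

α₀ = 1 / (1 + K1/[H⁺] + K1K2/[H⁺]²) = 1 / (1 + 10^+1.24 + 10^-0.49)
   = 1 / (1 + 17.378 + 0.32359) = 1/18.702 = 0.05347
[CO2*] = α₀ × DIC = 0.05347 × 3.39 = 0.181 mmol/kg

[CO2*] = 0.181 mmol/kg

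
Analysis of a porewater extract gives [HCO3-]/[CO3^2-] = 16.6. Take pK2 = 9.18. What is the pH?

From K2 = [H⁺][CO3^2-]/[HCO3-]:  pH = pK2 − log₁₀([HCO3-]/[CO3^2-])
log₁₀(16.6) = +1.220
pH = 9.18 − (+1.220) = 7.96

pH = 7.96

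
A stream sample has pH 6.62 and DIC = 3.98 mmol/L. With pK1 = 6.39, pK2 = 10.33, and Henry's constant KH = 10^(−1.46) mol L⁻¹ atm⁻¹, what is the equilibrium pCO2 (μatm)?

pCO2 = 4.25×10^4 μatm

α₀ = 1 / (1 + K1/[H⁺] + K1K2/[H⁺]²) = 1 / (1 + 10^+0.23 + 10^-3.48)
   = 1 / (1 + 1.6982 + 0.00033113) = 1/2.6986 = 0.3706
[CO2*] = α₀ × DIC = 0.3706 × 3.98 = 1.475 mmol/L
pCO2 = [CO2*]/KH = 1.475×10^-3 / 3.467×10^-2 = 4.25×10^4 μatm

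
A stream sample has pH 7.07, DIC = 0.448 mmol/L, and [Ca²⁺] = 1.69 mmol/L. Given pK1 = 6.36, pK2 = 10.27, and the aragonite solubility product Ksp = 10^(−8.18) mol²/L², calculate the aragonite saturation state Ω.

Ω = 0.0605

α₂ = 1 / (1 + [H⁺]/K2 + [H⁺]²/(K1K2)) = 1 / (1 + 10^+3.20 + 10^+2.49)
   = 1 / (1 + 1584.9 + 309.03) = 1/1894.9 = 0.0005277
[CO3²⁻] = α₂ × DIC = 0.0005277 × 0.448 = 0.0002364 mmol/L = 0.2364 μmol/L
Ksp = 10^(−8.18) = 6.607×10^-9
Ω = [Ca²⁺][CO3²⁻]/Ksp = (1.69×10^-3)(2.364×10^-7) / 6.607×10^-9 = 0.0605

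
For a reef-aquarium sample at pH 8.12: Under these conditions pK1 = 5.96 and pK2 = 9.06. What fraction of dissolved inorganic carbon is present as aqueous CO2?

α₀ = 0.00617

α₀ = 1 / (1 + K1/[H⁺] + K1K2/[H⁺]²) = 1 / (1 + 10^+2.16 + 10^+1.22)
   = 1 / (1 + 144.54 + 16.596) = 1/162.14 = 0.006168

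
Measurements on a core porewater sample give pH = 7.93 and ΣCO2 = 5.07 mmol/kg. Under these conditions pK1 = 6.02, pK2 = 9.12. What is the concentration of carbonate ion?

[CO3²⁻] = 0.304 mmol/kg

α₂ = 1 / (1 + [H⁺]/K2 + [H⁺]²/(K1K2)) = 1 / (1 + 10^+1.19 + 10^-0.72)
   = 1 / (1 + 15.488 + 0.19055) = 1/16.679 = 0.05996
[CO3²⁻] = α₂ × DIC = 0.05996 × 5.07 = 0.304 mmol/kg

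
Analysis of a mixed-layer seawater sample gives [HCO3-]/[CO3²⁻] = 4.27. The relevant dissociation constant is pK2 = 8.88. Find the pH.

pH = 8.25

From K2 = [H⁺][CO3²⁻]/[HCO3-]:  pH = pK2 − log₁₀([HCO3-]/[CO3²⁻])
log₁₀(4.27) = +0.630
pH = 8.88 − (+0.630) = 8.25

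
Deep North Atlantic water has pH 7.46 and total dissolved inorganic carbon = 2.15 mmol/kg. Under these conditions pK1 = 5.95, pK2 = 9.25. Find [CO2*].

[CO2*] = 0.0635 mmol/kg

α₀ = 1 / (1 + K1/[H⁺] + K1K2/[H⁺]²) = 1 / (1 + 10^+1.51 + 10^-0.28)
   = 1 / (1 + 32.359 + 0.52481) = 1/33.884 = 0.02951
[CO2*] = α₀ × DIC = 0.02951 × 2.15 = 0.0635 mmol/kg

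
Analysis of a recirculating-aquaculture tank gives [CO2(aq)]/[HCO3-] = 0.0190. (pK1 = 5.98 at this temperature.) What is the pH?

pH = 7.70

From K1 = [H⁺][HCO3-]/[CO2(aq)]:  pH = pK1 − log₁₀([CO2(aq)]/[HCO3-])
log₁₀(0.0190) = -1.721
pH = 5.98 − (-1.721) = 7.70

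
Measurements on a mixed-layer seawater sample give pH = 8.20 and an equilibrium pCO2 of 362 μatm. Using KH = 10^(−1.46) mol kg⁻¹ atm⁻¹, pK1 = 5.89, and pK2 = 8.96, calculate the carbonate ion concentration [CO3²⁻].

[CO2*] = KH · pCO2 = 10^(−1.46) × 362×10^-6 = 1.255×10^-5 mol/kg
α₀ = 1/(1 + K1/[H⁺] + K1K2/[H⁺]²) = 1/(1 + 10^+2.31 + 10^+1.55) = 0.004155
DIC = [CO2*]/α₀ = 1.255×10^-5 / 0.004155 = 3.021 mmol/kg
[CO3²⁻] = α₂·DIC; α₂ = 0.1474, so [CO3²⁻] = 0.1474 × 3.021 = 0.445 mmol/kg

[CO3²⁻] = 0.445 mmol/kg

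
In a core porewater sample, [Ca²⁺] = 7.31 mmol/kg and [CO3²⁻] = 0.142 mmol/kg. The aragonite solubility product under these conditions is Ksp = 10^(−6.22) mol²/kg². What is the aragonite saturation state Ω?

Ω = 1.72

Ksp = 10^(−6.22) = 6.026×10^-7
Ω = [Ca²⁺][CO3²⁻]/Ksp = (7.31×10^-3)(0.142×10^-3) / 6.026×10^-7 = 1.72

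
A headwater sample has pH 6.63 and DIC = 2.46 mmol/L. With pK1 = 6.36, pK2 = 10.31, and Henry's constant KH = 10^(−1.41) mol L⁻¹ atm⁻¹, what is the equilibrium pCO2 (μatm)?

α₀ = 1 / (1 + K1/[H⁺] + K1K2/[H⁺]²) = 1 / (1 + 10^+0.27 + 10^-3.41)
   = 1 / (1 + 1.8621 + 0.00038905) = 1/2.8625 = 0.3493
[CO2*] = α₀ × DIC = 0.3493 × 2.46 = 0.8594 mmol/L
pCO2 = [CO2*]/KH = 8.594×10^-4 / 3.890×10^-2 = 2.21×10^4 μatm

pCO2 = 2.21×10^4 μatm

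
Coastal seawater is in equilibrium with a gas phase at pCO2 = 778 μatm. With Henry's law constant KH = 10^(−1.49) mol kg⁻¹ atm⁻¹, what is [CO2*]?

[CO2*] = 25.2 μmol/kg

KH = 10^(−1.49) = 3.236×10^-2 mol kg⁻¹ atm⁻¹
[CO2*] = KH · pCO2 = 3.236×10^-2 × 778×10^-6 atm = 2.52×10^-5 mol/kg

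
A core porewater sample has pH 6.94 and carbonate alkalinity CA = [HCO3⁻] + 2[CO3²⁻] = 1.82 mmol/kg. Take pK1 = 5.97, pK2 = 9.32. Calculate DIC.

CA = [HCO3⁻] + 2[CO3²⁻] = (α₁ + 2α₂)·DIC
At pH 6.94: [H⁺]/K1 = 10^-0.97 = 0.10715, K2/[H⁺] = 10^-2.38 = 0.0041687
α₁ = 1/(1 + 0.10715 + 0.0041687) = 1/1.1113 = 0.8998; α₂ = α₁·K2/[H⁺] = 0.003751
α₁ + 2α₂ = 0.9073
DIC = CA / (α₁ + 2α₂) = 1.82 / 0.9073 = 2.01 mmol/kg

DIC = 2.01 mmol/kg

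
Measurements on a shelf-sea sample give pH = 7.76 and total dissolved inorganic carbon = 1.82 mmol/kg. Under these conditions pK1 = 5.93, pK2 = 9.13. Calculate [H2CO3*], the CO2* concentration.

α₀ = 1 / (1 + K1/[H⁺] + K1K2/[H⁺]²) = 1 / (1 + 10^+1.83 + 10^+0.46)
   = 1 / (1 + 67.608 + 2.8840) = 1/71.492 = 0.01399
[CO2*] = α₀ × DIC = 0.01399 × 1.82 = 0.0255 mmol/kg

[CO2*] = 0.0255 mmol/kg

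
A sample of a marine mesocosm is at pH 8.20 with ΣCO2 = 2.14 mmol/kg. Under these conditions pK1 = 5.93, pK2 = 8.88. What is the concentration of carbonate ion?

α₂ = 1 / (1 + [H⁺]/K2 + [H⁺]²/(K1K2)) = 1 / (1 + 10^+0.68 + 10^-1.59)
   = 1 / (1 + 4.7863 + 0.025704) = 1/5.8120 = 0.1721
[CO3²⁻] = α₂ × DIC = 0.1721 × 2.14 = 0.368 mmol/kg

[CO3²⁻] = 0.368 mmol/kg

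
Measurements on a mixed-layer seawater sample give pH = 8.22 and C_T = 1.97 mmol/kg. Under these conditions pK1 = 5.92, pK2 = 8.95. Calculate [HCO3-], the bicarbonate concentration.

[HCO3⁻] = 1.65 mmol/kg

α₁ = 1 / (1 + [H⁺]/K1 + K2/[H⁺]) = 1 / (1 + 10^-2.30 + 10^-0.73)
   = 1 / (1 + 0.0050119 + 0.18621) = 1/1.1912 = 0.8395
[HCO3⁻] = α₁ × DIC = 0.8395 × 1.97 = 1.65 mmol/kg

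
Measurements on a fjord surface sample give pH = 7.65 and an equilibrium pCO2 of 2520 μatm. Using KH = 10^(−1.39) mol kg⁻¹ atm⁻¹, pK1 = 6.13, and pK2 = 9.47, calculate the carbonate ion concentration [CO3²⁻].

[CO3²⁻] = 0.0515 mmol/kg

[CO2*] = KH · pCO2 = 10^(−1.39) × 2520×10^-6 = 1.027×10^-4 mol/kg
α₀ = 1/(1 + K1/[H⁺] + K1K2/[H⁺]²) = 1/(1 + 10^+1.52 + 10^-0.30) = 0.02889
DIC = [CO2*]/α₀ = 1.027×10^-4 / 0.02889 = 3.553 mmol/kg
[CO3²⁻] = α₂·DIC; α₂ = 0.01448, so [CO3²⁻] = 0.01448 × 3.553 = 0.0515 mmol/kg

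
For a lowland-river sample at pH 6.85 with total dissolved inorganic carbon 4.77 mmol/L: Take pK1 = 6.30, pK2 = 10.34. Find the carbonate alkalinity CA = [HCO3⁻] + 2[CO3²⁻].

CA = 3.72 mmol/L

CA = [HCO3⁻] + 2[CO3²⁻] = (α₁ + 2α₂)·DIC
At pH 6.85: [H⁺]/K1 = 10^-0.55 = 0.28184, K2/[H⁺] = 10^-3.49 = 0.00032359
α₁ = 1/(1 + 0.28184 + 0.00032359) = 1/1.2822 = 0.7799; α₂ = α₁·K2/[H⁺] = 0.0002524
α₁ + 2α₂ = 0.7804
CA = 0.7804 × 4.77 = 3.72 mmol/L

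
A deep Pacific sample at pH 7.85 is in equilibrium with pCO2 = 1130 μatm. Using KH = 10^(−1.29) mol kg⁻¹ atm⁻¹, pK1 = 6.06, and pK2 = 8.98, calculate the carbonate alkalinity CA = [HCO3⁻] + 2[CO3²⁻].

CA = 4.10 mmol/kg

[CO2*] = KH · pCO2 = 10^(−1.29) × 1130×10^-6 = 5.795×10^-5 mol/kg
α₀ = 1/(1 + K1/[H⁺] + K1K2/[H⁺]²) = 1/(1 + 10^+1.79 + 10^+0.66) = 0.01487
DIC = [CO2*]/α₀ = 5.795×10^-5 / 0.01487 = 3.896 mmol/kg
CA = (α₁ + 2α₂)·DIC = (0.9171 + 2×0.06799) × 3.896 = 4.10 mmol/kg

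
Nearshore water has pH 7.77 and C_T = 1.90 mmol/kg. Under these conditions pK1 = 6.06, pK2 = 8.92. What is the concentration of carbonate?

α₂ = 1 / (1 + [H⁺]/K2 + [H⁺]²/(K1K2)) = 1 / (1 + 10^+1.15 + 10^-0.56)
   = 1 / (1 + 14.125 + 0.27542) = 1/15.401 = 0.06493
[CO3²⁻] = α₂ × DIC = 0.06493 × 1.90 = 0.123 mmol/kg

[CO3²⁻] = 0.123 mmol/kg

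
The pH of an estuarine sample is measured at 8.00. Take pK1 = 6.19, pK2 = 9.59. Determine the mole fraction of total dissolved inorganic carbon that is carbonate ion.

α₂ = 0.0247

α₂ = 1 / (1 + [H⁺]/K2 + [H⁺]²/(K1K2)) = 1 / (1 + 10^+1.59 + 10^-0.22)
   = 1 / (1 + 38.905 + 0.60256) = 1/40.507 = 0.02469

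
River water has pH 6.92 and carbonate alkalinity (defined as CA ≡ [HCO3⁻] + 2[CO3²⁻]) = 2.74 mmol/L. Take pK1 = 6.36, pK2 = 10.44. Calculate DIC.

DIC = 3.49 mmol/L

CA = [HCO3⁻] + 2[CO3²⁻] = (α₁ + 2α₂)·DIC
At pH 6.92: [H⁺]/K1 = 10^-0.56 = 0.27542, K2/[H⁺] = 10^-3.52 = 0.00030200
α₁ = 1/(1 + 0.27542 + 0.00030200) = 1/1.2757 = 0.7839; α₂ = α₁·K2/[H⁺] = 0.0002367
α₁ + 2α₂ = 0.7843
DIC = CA / (α₁ + 2α₂) = 2.74 / 0.7843 = 3.49 mmol/L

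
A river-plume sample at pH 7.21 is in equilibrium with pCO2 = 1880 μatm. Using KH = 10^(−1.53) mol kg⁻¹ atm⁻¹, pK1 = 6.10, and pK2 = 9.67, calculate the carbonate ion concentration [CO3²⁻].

[CO2*] = KH · pCO2 = 10^(−1.53) × 1880×10^-6 = 5.548×10^-5 mol/kg
α₀ = 1/(1 + K1/[H⁺] + K1K2/[H⁺]²) = 1/(1 + 10^+1.11 + 10^-1.35) = 0.07180
DIC = [CO2*]/α₀ = 5.548×10^-5 / 0.07180 = 0.7727 mmol/kg
[CO3²⁻] = α₂·DIC; α₂ = 0.003207, so [CO3²⁻] = 0.003207 × 0.7727 = 0.00248 mmol/kg = 2.48 μmol/kg

[CO3²⁻] = 2.48 μmol/kg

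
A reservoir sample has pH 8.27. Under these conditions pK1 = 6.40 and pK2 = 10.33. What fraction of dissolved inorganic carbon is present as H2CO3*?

α₀ = 0.0132

α₀ = 1 / (1 + K1/[H⁺] + K1K2/[H⁺]²) = 1 / (1 + 10^+1.87 + 10^-0.19)
   = 1 / (1 + 74.131 + 0.64565) = 1/75.777 = 0.01320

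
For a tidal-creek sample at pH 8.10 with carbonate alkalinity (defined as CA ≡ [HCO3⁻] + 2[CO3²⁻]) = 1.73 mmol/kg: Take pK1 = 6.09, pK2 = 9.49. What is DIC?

CA = [HCO3⁻] + 2[CO3²⁻] = (α₁ + 2α₂)·DIC
At pH 8.10: [H⁺]/K1 = 10^-2.01 = 0.0097724, K2/[H⁺] = 10^-1.39 = 0.040738
α₁ = 1/(1 + 0.0097724 + 0.040738) = 1/1.0505 = 0.9519; α₂ = α₁·K2/[H⁺] = 0.03878
α₁ + 2α₂ = 1.0295
DIC = CA / (α₁ + 2α₂) = 1.73 / 1.0295 = 1.68 mmol/kg

DIC = 1.68 mmol/kg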